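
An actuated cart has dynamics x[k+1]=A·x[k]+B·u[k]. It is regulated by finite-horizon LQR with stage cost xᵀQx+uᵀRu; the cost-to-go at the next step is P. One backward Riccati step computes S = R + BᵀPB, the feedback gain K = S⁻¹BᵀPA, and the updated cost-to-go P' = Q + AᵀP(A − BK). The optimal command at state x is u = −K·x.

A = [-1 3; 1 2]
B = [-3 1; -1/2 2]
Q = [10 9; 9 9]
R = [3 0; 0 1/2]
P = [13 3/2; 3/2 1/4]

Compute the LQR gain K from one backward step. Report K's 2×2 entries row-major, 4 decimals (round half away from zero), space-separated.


0.2233 -0.5655 -0.1491 1.1850

BᵀP = [-39.7500 -4.6250; 16.0000 2.0000]
S = R + BᵀPB = [3 0; 0 1/2] + [121.5625 -49.0000; -49.0000 20.0000] = [124.5625 -49.0000; -49.0000 20.5000]
BᵀPA = [35.1250 -128.5000; -14.0000 52.0000]
K = S⁻¹·BᵀPA = [0.2233 -0.5655; -0.1491 1.1850]
A−BK = [-0.1809 0.1186; 1.4100 -0.6527]
AᵀP(A−BK) = [0.3180 -0.5482; -0.5482 1.7185]
P' = Q + AᵀP(A−BK) = [10.3180 8.4518; 8.4518 10.7185]
tr(P') = 21.0365


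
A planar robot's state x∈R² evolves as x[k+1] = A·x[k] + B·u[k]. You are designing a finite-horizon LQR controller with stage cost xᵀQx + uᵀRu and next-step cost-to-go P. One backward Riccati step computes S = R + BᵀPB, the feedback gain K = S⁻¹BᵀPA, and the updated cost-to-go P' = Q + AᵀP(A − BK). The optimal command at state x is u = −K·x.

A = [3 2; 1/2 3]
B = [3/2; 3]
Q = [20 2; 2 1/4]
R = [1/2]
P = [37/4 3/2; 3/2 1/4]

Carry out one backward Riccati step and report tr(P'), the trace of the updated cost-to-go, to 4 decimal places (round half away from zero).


22.3256

BᵀP = [18.3750 3.0000]
S = R + BᵀPB = [1/2] + [36.5625] = [37.0625]
BᵀPA = [56.6250 45.7500]
K = S⁻¹·BᵀPA = [1.5278 1.2344]
A−BK = [0.7083 0.1484; -4.0835 -0.7032]
AᵀP(A−BK) = [1.2994 0.9770; 0.9770 0.7761]
P' = Q + AᵀP(A−BK) = [21.2994 2.9770; 2.9770 1.0261]
tr(P') = 22.3256


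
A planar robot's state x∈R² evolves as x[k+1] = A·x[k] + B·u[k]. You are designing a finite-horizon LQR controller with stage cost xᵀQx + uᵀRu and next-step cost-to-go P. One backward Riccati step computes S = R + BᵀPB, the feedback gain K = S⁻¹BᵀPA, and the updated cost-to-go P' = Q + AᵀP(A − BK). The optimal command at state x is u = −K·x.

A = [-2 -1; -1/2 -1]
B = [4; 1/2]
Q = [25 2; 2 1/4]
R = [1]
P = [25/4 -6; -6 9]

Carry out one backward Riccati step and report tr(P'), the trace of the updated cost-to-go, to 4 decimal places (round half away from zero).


BᵀP = [22.0000 -19.5000]
S = R + BᵀPB = [1] + [78.2500] = [79.2500]
BᵀPA = [-34.2500 -2.5000]
K = S⁻¹·BᵀPA = [-0.4322 -0.0315]
A−BK = [-0.2713 -0.8738; -0.2839 -0.9842]
AᵀP(A−BK) = [0.4479 0.9196; 0.9196 3.1711]
P' = Q + AᵀP(A−BK) = [25.4479 2.9196; 2.9196 3.4211]
tr(P') = 28.8691

28.8691


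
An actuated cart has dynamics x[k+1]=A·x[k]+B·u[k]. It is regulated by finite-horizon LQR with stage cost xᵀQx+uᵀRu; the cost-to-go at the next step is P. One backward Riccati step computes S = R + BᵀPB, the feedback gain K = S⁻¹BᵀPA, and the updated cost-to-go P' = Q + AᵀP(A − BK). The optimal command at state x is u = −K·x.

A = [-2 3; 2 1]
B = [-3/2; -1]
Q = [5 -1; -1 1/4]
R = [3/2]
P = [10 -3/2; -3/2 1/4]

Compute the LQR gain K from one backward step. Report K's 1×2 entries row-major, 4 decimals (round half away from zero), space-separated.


BᵀP = [-13.5000 2.0000]
S = R + BᵀPB = [3/2] + [18.2500] = [19.7500]
BᵀPA = [31.0000 -38.5000]
K = S⁻¹·BᵀPA = [1.5696 -1.9494]
A−BK = [0.3544 0.0759; 3.5696 -0.9494]
AᵀP(A−BK) = [4.3418 -5.0696; -5.0696 6.1994]
P' = Q + AᵀP(A−BK) = [9.3418 -6.0696; -6.0696 6.4494]
tr(P') = 15.7911

1.5696 -1.9494


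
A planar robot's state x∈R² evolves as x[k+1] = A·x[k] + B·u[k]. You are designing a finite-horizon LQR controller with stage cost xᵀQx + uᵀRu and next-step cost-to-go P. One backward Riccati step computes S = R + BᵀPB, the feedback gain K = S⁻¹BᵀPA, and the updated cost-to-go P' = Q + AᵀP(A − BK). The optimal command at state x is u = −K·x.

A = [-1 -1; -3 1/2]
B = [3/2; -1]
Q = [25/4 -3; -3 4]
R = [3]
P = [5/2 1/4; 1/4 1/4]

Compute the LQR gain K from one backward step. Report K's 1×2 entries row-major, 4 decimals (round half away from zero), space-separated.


BᵀP = [3.5000 0.1250]
S = R + BᵀPB = [3] + [5.1250] = [8.1250]
BᵀPA = [-3.8750 -3.4375]
K = S⁻¹·BᵀPA = [-0.4769 -0.4231]
A−BK = [-0.2846 -0.3654; -3.4769 0.0769]
AᵀP(A−BK) = [4.4019 1.1106; 1.1106 0.8582]
P' = Q + AᵀP(A−BK) = [10.6519 -1.8894; -1.8894 4.8582]
tr(P') = 15.5101

-0.4769 -0.4231


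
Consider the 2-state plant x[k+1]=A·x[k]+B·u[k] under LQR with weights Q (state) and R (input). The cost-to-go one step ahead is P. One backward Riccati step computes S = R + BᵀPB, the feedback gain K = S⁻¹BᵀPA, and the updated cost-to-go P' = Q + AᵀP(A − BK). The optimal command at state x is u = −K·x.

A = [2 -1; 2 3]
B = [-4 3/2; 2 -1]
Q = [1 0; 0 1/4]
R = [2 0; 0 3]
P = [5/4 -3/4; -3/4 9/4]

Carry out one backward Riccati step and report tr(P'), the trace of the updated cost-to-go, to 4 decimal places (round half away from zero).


BᵀP = [-6.5000 7.5000; 2.6250 -3.3750]
S = R + BᵀPB = [2 0; 0 3] + [41.0000 -17.2500; -17.2500 7.3125] = [43.0000 -17.2500; -17.2500 10.3125]
BᵀPA = [2.0000 29.0000; -1.5000 -12.7500]
K = S⁻¹·BᵀPA = [-0.0360 0.5424; -0.2057 -0.3290]
A−BK = [2.1645 1.6632; 1.8663 1.5861]
AᵀP(A−BK) = [7.7635 6.4216; 6.4216 6.0746]
P' = Q + AᵀP(A−BK) = [8.7635 6.4216; 6.4216 6.3246]
tr(P') = 15.0880

15.0880


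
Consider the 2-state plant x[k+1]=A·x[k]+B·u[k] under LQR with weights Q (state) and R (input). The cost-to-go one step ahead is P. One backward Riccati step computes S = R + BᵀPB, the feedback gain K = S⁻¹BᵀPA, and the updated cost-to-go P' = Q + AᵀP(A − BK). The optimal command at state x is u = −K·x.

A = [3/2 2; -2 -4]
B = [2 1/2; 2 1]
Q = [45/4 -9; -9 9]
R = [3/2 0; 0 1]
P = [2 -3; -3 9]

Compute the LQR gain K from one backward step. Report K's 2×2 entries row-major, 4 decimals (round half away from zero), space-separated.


-0.1118 -0.3975 -2.2360 -3.9503

BᵀP = [-2.0000 12.0000; -2.0000 7.5000]
S = R + BᵀPB = [3/2 0; 0 1] + [20.0000 11.0000; 11.0000 6.5000] = [21.5000 11.0000; 11.0000 7.5000]
BᵀPA = [-27.0000 -52.0000; -18.0000 -34.0000]
K = S⁻¹·BᵀPA = [-0.1118 -0.3975; -2.2360 -3.9503]
A−BK = [2.8416 4.7702; 0.4596 0.7453]
AᵀP(A−BK) = [15.2329 26.1615; 26.1615 45.0186]
P' = Q + AᵀP(A−BK) = [26.4829 17.1615; 17.1615 54.0186]
tr(P') = 80.5016


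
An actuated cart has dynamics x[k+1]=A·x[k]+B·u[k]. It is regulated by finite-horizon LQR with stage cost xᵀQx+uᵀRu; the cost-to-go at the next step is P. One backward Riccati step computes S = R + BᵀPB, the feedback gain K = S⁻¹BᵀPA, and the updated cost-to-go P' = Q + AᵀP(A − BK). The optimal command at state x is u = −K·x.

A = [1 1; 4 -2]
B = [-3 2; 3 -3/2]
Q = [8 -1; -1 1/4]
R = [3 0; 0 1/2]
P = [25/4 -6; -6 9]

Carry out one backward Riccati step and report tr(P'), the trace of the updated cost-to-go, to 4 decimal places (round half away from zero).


28.7715

BᵀP = [-36.7500 45.0000; 21.5000 -25.5000]
S = R + BᵀPB = [3 0; 0 1/2] + [245.2500 -141.0000; -141.0000 81.2500] = [248.2500 -141.0000; -141.0000 81.7500]
BᵀPA = [143.2500 -126.7500; -80.5000 72.5000]
K = S⁻¹·BᵀPA = [0.8712 -0.3370; 0.5179 0.3057]
A−BK = [2.5778 -0.6222; 2.1633 -0.5306]
AᵀP(A−BK) = [19.1424 -4.8739; -4.8739 1.3791]
P' = Q + AᵀP(A−BK) = [27.1424 -5.8739; -5.8739 1.6291]
tr(P') = 28.7715


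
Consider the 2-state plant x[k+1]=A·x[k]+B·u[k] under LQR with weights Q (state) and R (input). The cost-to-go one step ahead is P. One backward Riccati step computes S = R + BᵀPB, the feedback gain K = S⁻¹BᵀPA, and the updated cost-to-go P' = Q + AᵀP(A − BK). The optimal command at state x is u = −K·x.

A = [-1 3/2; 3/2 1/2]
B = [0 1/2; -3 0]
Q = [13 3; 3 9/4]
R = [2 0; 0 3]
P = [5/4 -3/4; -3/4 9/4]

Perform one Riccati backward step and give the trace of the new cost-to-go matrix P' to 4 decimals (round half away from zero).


BᵀP = [2.2500 -6.7500; 0.6250 -0.3750]
S = R + BᵀPB = [2 0; 0 3] + [20.2500 1.1250; 1.1250 0.3125] = [22.2500 1.1250; 1.1250 3.3125]
BᵀPA = [-12.3750 0.0000; -1.1875 0.7500]
K = S⁻¹·BᵀPA = [-0.5475 -0.0116; -0.1726 0.2304]
A−BK = [-0.9137 1.3848; -0.1424 0.4651]
AᵀP(A−BK) = [1.5828 -1.3706; -1.3706 2.0772]
P' = Q + AᵀP(A−BK) = [14.5828 1.6294; 1.6294 4.3272]
tr(P') = 18.9101

18.9101


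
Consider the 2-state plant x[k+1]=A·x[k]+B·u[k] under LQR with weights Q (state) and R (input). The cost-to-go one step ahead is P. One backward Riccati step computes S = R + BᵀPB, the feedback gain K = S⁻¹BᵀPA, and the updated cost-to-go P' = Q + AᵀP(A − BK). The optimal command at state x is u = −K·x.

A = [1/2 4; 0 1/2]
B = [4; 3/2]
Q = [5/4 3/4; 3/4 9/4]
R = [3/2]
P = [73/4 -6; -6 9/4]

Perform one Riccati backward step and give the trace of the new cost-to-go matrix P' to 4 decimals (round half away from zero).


5.6784

BᵀP = [64.0000 -20.6250]
S = R + BᵀPB = [3/2] + [225.0625] = [226.5625]
BᵀPA = [32.0000 245.6875]
K = S⁻¹·BᵀPA = [0.1412 1.0844]
A−BK = [-0.0650 -0.3377; -0.2119 -1.1266]
AᵀP(A−BK) = [0.0428 0.2988; 0.2988 2.1356]
P' = Q + AᵀP(A−BK) = [1.2928 1.0488; 1.0488 4.3856]
tr(P') = 5.6784


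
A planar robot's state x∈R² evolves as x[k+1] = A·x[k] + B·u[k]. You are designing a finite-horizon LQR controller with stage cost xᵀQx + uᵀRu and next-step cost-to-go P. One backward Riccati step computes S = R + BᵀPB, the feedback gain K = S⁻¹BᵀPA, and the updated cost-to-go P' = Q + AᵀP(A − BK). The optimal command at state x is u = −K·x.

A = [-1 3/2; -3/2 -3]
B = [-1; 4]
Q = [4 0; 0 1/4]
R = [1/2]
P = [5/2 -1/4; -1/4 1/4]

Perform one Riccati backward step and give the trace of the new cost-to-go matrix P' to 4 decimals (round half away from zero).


7.3941

BᵀP = [-3.5000 1.2500]
S = R + BᵀPB = [1/2] + [8.5000] = [9.0000]
BᵀPA = [1.6250 -9.0000]
K = S⁻¹·BᵀPA = [0.1806 -1.0000]
A−BK = [-0.8194 0.5000; -2.2222 1.0000]
AᵀP(A−BK) = [2.0191 -1.1875; -1.1875 1.1250]
P' = Q + AᵀP(A−BK) = [6.0191 -1.1875; -1.1875 1.3750]
tr(P') = 7.3941


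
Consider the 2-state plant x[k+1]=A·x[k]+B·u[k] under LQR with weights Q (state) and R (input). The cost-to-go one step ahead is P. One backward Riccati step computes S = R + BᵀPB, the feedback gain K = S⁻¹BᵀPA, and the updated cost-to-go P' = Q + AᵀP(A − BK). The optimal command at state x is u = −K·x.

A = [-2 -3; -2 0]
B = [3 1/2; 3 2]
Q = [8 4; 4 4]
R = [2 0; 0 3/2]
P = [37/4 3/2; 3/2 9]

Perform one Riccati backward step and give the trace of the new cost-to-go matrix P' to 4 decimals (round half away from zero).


20.7623

BᵀP = [32.2500 31.5000; 7.6250 18.7500]
S = R + BᵀPB = [2 0; 0 3/2] + [191.2500 79.1250; 79.1250 41.3125] = [193.2500 79.1250; 79.1250 42.8125]
BᵀPA = [-127.5000 -96.7500; -52.7500 -22.8750]
K = S⁻¹·BᵀPA = [-0.6383 -1.1587; -0.0524 1.6071]
A−BK = [-0.0589 -0.3275; 0.0197 0.2618]
AᵀP(A−BK) = [0.8511 1.5449; 1.5449 7.9112]
P' = Q + AᵀP(A−BK) = [8.8511 5.5449; 5.5449 11.9112]
tr(P') = 20.7623


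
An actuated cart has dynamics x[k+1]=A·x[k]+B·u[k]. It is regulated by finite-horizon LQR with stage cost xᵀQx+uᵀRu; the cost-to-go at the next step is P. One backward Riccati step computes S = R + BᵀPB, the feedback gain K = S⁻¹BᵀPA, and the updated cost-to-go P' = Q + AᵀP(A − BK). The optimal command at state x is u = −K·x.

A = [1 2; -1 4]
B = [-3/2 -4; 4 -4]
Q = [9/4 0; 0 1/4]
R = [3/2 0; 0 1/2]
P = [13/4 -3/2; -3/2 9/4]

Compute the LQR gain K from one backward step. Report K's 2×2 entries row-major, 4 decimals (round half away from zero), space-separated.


BᵀP = [-10.8750 11.2500; -7.0000 -3.0000]
S = R + BᵀPB = [3/2 0; 0 1/2] + [61.3125 -1.5000; -1.5000 40.0000] = [62.8125 -1.5000; -1.5000 40.5000]
BᵀPA = [-22.1250 23.2500; -4.0000 -26.0000]
K = S⁻¹·BᵀPA = [-0.3549 0.3551; -0.1119 -0.6288]
A−BK = [0.0200 0.0174; -0.0280 0.0642]
AᵀP(A−BK) = [0.1999 -0.1580; -0.1580 0.3938]
P' = Q + AᵀP(A−BK) = [2.4499 -0.1580; -0.1580 0.6438]
tr(P') = 3.0937

-0.3549 0.3551 -0.1119 -0.6288


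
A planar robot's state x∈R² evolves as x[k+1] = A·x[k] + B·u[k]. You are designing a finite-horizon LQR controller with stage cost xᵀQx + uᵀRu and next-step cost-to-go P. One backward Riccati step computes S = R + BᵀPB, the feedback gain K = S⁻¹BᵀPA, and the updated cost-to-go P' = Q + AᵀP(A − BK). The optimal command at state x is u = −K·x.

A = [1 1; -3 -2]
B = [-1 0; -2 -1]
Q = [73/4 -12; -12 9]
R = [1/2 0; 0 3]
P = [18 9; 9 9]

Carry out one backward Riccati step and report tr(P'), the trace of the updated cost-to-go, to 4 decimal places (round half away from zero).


BᵀP = [-36.0000 -27.0000; -9.0000 -9.0000]
S = R + BᵀPB = [1/2 0; 0 3] + [90.0000 27.0000; 27.0000 9.0000] = [90.5000 27.0000; 27.0000 12.0000]
BᵀPA = [45.0000 18.0000; 18.0000 9.0000]
K = S⁻¹·BᵀPA = [0.1513 -0.0756; 1.1597 0.9202]
A−BK = [1.1513 0.9244; -1.5378 -1.2311]
AᵀP(A−BK) = [17.3193 13.8403; 13.8403 11.0798]
P' = Q + AᵀP(A−BK) = [35.5693 1.8403; 1.8403 20.0798]
tr(P') = 55.6492

55.6492


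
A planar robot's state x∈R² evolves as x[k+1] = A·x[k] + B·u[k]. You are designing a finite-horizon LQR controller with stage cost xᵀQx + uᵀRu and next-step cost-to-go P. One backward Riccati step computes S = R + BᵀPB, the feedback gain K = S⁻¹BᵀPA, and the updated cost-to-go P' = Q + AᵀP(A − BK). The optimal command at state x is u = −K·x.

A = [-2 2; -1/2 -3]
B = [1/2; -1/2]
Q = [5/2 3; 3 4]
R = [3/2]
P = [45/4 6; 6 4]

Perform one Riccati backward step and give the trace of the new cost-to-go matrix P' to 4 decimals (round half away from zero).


57.0135

BᵀP = [2.6250 1.0000]
S = R + BᵀPB = [3/2] + [0.8125] = [2.3125]
BᵀPA = [-5.7500 2.2500]
K = S⁻¹·BᵀPA = [-2.4865 0.9730]
A−BK = [-0.7568 1.5135; -1.7432 -2.5135]
AᵀP(A−BK) = [43.7027 -3.4054; -3.4054 6.8108]
P' = Q + AᵀP(A−BK) = [46.2027 -0.4054; -0.4054 10.8108]
tr(P') = 57.0135


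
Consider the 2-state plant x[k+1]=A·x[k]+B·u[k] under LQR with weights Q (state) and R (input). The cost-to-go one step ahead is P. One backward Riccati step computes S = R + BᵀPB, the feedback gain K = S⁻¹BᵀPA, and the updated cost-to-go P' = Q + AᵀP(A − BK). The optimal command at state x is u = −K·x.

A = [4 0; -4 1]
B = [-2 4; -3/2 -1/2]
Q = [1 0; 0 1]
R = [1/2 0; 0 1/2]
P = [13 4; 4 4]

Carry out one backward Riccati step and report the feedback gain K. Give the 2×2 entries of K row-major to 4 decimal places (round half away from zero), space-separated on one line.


BᵀP = [-32.0000 -14.0000; 50.0000 14.0000]
S = R + BᵀPB = [1/2 0; 0 1/2] + [85.0000 -121.0000; -121.0000 193.0000] = [85.5000 -121.0000; -121.0000 193.5000]
BᵀPA = [-72.0000 -14.0000; 144.0000 14.0000]
K = S⁻¹·BᵀPA = [1.8348 -0.5333; 1.8915 -0.2611]
A−BK = [0.1035 -0.0221; -0.3021 0.0695]
AᵀP(A−BK) = [3.7263 -0.7944; -0.7944 0.1897]
P' = Q + AᵀP(A−BK) = [4.7263 -0.7944; -0.7944 1.1897]
tr(P') = 5.9159

1.8348 -0.5333 1.8915 -0.2611


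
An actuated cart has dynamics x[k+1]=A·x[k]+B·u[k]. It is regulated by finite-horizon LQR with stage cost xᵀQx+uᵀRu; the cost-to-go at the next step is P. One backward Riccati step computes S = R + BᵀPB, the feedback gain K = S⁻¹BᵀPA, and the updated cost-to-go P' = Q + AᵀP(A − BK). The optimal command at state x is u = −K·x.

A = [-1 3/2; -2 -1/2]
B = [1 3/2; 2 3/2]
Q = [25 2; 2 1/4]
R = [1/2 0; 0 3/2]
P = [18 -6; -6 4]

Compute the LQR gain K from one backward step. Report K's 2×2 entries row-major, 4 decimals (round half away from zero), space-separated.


BᵀP = [6.0000 2.0000; 18.0000 -3.0000]
S = R + BᵀPB = [1/2 0; 0 3/2] + [10.0000 12.0000; 12.0000 22.5000] = [10.5000 12.0000; 12.0000 24.0000]
BᵀPA = [-10.0000 8.0000; -12.0000 28.5000]
K = S⁻¹·BᵀPA = [-0.8889 -1.3889; -0.0556 1.8819]
A−BK = [-0.0278 0.0660; -0.1389 -0.5451]
AᵀP(A−BK) = [0.4444 0.6944; 0.6944 7.9757]
P' = Q + AᵀP(A−BK) = [25.4444 2.6944; 2.6944 8.2257]
tr(P') = 33.6701

-0.8889 -1.3889 -0.0556 1.8819


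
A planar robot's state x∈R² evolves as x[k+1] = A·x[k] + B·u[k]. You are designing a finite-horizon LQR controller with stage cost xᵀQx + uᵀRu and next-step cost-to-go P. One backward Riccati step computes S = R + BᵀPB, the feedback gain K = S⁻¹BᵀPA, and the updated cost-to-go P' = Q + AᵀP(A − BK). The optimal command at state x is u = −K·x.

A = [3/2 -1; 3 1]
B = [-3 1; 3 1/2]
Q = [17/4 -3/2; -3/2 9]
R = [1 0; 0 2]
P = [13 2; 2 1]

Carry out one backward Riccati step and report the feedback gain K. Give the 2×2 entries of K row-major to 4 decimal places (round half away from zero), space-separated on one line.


-0.0682 0.3182 1.5158 -0.0303

BᵀP = [-33.0000 -3.0000; 14.0000 2.5000]
S = R + BᵀPB = [1 0; 0 2] + [90.0000 -34.5000; -34.5000 15.2500] = [91.0000 -34.5000; -34.5000 17.2500]
BᵀPA = [-58.5000 30.0000; 28.5000 -11.5000]
K = S⁻¹·BᵀPA = [-0.0682 0.3182; 1.5158 -0.0303]
A−BK = [-0.2204 -0.0152; 2.4466 0.0606]
AᵀP(A−BK) = [9.0608 -0.0227; -0.0227 0.1061]
P' = Q + AᵀP(A−BK) = [13.3108 -1.5227; -1.5227 9.1061]
tr(P') = 22.4168


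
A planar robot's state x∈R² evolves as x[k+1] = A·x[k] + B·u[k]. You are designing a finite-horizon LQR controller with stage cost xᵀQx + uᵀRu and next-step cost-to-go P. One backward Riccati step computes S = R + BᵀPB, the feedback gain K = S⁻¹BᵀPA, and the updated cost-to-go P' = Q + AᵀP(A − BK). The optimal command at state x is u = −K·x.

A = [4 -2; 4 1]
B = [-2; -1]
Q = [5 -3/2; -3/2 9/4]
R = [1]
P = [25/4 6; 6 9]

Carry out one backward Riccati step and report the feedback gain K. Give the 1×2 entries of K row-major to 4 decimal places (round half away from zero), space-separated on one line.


BᵀP = [-18.5000 -21.0000]
S = R + BᵀPB = [1] + [58.0000] = [59.0000]
BᵀPA = [-158.0000 16.0000]
K = S⁻¹·BᵀPA = [-2.6780 0.2712]
A−BK = [-1.3559 -1.4576; 1.3220 1.2712]
AᵀP(A−BK) = [12.8814 4.8475; 4.8475 5.6610]
P' = Q + AᵀP(A−BK) = [17.8814 3.3475; 3.3475 7.9110]
tr(P') = 25.7924

-2.6780 0.2712


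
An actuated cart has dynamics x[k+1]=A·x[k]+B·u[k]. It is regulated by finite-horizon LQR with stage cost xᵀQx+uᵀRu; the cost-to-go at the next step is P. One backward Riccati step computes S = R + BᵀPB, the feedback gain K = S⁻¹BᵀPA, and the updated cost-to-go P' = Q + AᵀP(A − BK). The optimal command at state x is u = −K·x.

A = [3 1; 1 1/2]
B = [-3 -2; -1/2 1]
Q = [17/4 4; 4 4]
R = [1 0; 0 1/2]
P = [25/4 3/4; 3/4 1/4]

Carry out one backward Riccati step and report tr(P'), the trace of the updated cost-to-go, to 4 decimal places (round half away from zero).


9.2004

BᵀP = [-19.1250 -2.3750; -11.7500 -1.2500]
S = R + BᵀPB = [1 0; 0 1/2] + [58.5625 35.8750; 35.8750 22.2500] = [59.5625 35.8750; 35.8750 22.7500]
BᵀPA = [-59.7500 -20.3125; -36.5000 -12.3750]
K = S⁻¹·BᵀPA = [-0.7331 -0.2669; -0.4483 -0.1231]
A−BK = [-0.0960 -0.0469; 1.0818 0.4897]
AᵀP(A−BK) = [0.8323 0.3105; 0.3105 0.1181]
P' = Q + AᵀP(A−BK) = [5.0823 4.3105; 4.3105 4.1181]
tr(P') = 9.2004


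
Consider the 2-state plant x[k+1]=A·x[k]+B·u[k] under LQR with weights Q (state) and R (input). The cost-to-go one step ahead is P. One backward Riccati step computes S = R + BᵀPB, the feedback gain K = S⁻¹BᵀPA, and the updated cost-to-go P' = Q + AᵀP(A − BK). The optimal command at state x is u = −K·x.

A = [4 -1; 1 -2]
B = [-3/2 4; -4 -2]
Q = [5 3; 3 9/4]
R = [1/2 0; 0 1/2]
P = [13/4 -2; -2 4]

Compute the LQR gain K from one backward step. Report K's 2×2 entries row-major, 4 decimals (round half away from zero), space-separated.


-0.6176 0.5181 0.7540 -0.0492

BᵀP = [3.1250 -13.0000; 17.0000 -16.0000]
S = R + BᵀPB = [1/2 0; 0 1/2] + [47.3125 38.5000; 38.5000 100.0000] = [47.8125 38.5000; 38.5000 100.5000]
BᵀPA = [-0.5000 22.8750; 52.0000 15.0000]
K = S⁻¹·BᵀPA = [-0.6176 0.5181; 0.7540 -0.0492]
A−BK = [0.0576 -0.0261; 0.0376 -0.0262]
AᵀP(A−BK) = [0.4827 -0.1824; -0.1824 0.1376]
P' = Q + AᵀP(A−BK) = [5.4827 2.8176; 2.8176 2.3876]
tr(P') = 7.8704


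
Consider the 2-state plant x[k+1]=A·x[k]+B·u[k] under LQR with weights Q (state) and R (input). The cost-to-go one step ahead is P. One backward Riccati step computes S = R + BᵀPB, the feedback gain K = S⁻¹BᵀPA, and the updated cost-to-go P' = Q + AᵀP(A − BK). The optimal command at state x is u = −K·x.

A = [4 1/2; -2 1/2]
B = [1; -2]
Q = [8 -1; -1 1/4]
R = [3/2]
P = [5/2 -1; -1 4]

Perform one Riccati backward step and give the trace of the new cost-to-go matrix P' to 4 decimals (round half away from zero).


BᵀP = [4.5000 -9.0000]
S = R + BᵀPB = [3/2] + [22.5000] = [24.0000]
BᵀPA = [36.0000 -2.2500]
K = S⁻¹·BᵀPA = [1.5000 -0.0938]
A−BK = [2.5000 0.5938; 1.0000 0.3125]
AᵀP(A−BK) = [18.0000 3.3750; 3.3750 0.9141]
P' = Q + AᵀP(A−BK) = [26.0000 2.3750; 2.3750 1.1641]
tr(P') = 27.1641

27.1641


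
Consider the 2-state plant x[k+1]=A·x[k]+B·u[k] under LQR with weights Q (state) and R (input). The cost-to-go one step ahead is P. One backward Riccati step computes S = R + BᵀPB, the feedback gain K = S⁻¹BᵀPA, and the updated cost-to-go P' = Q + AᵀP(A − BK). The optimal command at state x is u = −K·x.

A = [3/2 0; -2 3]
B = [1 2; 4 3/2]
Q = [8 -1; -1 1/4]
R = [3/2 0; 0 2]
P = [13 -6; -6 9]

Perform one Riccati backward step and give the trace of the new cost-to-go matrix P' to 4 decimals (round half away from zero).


14.0626

BᵀP = [-11.0000 30.0000; 17.0000 1.5000]
S = R + BᵀPB = [3/2 0; 0 2] + [109.0000 23.0000; 23.0000 36.2500] = [110.5000 23.0000; 23.0000 38.2500]
BᵀPA = [-76.5000 90.0000; 22.5000 4.5000]
K = S⁻¹·BᵀPA = [-0.9313 0.9030; 1.1482 -0.4253]
A−BK = [0.1348 -0.0523; 0.0029 0.0260]
AᵀP(A−BK) = [4.1697 -2.3494; -2.3494 1.6429]
P' = Q + AᵀP(A−BK) = [12.1697 -3.3494; -3.3494 1.8929]
tr(P') = 14.0626


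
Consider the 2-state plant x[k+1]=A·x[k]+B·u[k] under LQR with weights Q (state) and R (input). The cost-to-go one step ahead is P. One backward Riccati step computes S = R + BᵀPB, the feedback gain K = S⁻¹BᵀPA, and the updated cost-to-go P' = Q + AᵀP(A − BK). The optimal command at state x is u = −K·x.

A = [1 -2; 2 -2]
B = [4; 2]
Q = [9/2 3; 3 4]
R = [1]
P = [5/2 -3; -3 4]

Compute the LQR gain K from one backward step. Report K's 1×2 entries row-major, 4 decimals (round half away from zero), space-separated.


-0.4444 0.0000

BᵀP = [4.0000 -4.0000]
S = R + BᵀPB = [1] + [8.0000] = [9.0000]
BᵀPA = [-4.0000 0.0000]
K = S⁻¹·BᵀPA = [-0.4444 0.0000]
A−BK = [2.7778 -2.0000; 2.8889 -2.0000]
AᵀP(A−BK) = [4.7222 -3.0000; -3.0000 2.0000]
P' = Q + AᵀP(A−BK) = [9.2222 0.0000; 0.0000 6.0000]
tr(P') = 15.2222


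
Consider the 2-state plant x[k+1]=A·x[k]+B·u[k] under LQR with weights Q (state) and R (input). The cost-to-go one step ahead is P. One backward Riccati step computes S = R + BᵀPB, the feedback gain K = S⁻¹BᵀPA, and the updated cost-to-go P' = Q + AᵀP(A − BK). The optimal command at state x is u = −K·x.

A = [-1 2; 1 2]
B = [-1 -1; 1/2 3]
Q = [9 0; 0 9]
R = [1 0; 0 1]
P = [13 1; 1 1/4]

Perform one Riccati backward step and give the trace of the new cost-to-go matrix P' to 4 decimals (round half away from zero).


24.7646

BᵀP = [-12.5000 -0.8750; -10.0000 -0.2500]
S = R + BᵀPB = [1 0; 0 1] + [12.0625 9.8750; 9.8750 9.2500] = [13.0625 9.8750; 9.8750 10.2500]
BᵀPA = [11.6250 -26.7500; 9.7500 -20.5000]
K = S⁻¹·BᵀPA = [0.6289 -1.9725; 0.3454 -0.0997]
A−BK = [-0.0258 -0.0722; -0.3505 3.2852]
AᵀP(A−BK) = [0.5722 -1.5979; -1.5979 6.1924]
P' = Q + AᵀP(A−BK) = [9.5722 -1.5979; -1.5979 15.1924]
tr(P') = 24.7646


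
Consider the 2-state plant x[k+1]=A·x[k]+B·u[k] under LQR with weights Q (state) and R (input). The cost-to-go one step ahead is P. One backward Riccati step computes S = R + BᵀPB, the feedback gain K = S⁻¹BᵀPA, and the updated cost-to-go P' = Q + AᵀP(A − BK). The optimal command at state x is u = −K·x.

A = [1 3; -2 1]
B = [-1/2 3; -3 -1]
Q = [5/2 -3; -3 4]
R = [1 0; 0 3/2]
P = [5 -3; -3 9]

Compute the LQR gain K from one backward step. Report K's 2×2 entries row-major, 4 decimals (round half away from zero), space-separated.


BᵀP = [6.5000 -25.5000; 18.0000 -18.0000]
S = R + BᵀPB = [1 0; 0 3/2] + [73.2500 45.0000; 45.0000 72.0000] = [74.2500 45.0000; 45.0000 73.5000]
BᵀPA = [57.5000 -6.0000; 54.0000 36.0000]
K = S⁻¹·BᵀPA = [0.5233 -0.6005; 0.4143 0.8574]
A−BK = [0.0188 0.1275; -0.0157 0.0560]
AᵀP(A−BK) = [0.5371 0.2255; 0.2255 1.5300]
P' = Q + AᵀP(A−BK) = [3.0371 -2.7745; -2.7745 5.5300]
tr(P') = 8.5671

0.5233 -0.6005 0.4143 0.8574


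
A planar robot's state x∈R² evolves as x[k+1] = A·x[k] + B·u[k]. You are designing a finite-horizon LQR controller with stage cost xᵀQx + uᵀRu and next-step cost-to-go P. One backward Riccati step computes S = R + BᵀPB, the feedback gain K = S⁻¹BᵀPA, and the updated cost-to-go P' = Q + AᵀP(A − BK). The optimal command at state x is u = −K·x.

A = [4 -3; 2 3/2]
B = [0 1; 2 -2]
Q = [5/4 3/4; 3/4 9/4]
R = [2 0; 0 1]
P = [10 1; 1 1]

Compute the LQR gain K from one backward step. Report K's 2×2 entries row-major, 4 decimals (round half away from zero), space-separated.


3.0968 -1.3548 3.2903 -2.5645

BᵀP = [2.0000 2.0000; 8.0000 -1.0000]
S = R + BᵀPB = [2 0; 0 1] + [4.0000 -2.0000; -2.0000 10.0000] = [6.0000 -2.0000; -2.0000 11.0000]
BᵀPA = [12.0000 -3.0000; 30.0000 -25.5000]
K = S⁻¹·BᵀPA = [3.0968 -1.3548; 3.2903 -2.5645]
A−BK = [0.7097 -0.4355; 2.3871 -0.9194]
AᵀP(A−BK) = [44.1290 -23.8065; -23.8065 13.7903]
P' = Q + AᵀP(A−BK) = [45.3790 -23.0565; -23.0565 16.0403]
tr(P') = 61.4194


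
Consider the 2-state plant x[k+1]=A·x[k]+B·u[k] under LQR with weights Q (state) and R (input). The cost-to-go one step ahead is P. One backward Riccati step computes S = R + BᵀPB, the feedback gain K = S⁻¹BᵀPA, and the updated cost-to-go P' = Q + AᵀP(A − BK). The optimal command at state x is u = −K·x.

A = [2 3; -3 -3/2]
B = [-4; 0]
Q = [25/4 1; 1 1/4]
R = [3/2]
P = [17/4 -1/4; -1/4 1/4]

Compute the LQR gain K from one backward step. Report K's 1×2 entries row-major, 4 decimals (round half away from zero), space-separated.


BᵀP = [-17.0000 1.0000]
S = R + BᵀPB = [3/2] + [68.0000] = [69.5000]
BᵀPA = [-37.0000 -52.5000]
K = S⁻¹·BᵀPA = [-0.5324 -0.7554]
A−BK = [-0.1295 -0.0216; -3.0000 -1.5000]
AᵀP(A−BK) = [2.5522 1.6754; 1.6754 1.4042]
P' = Q + AᵀP(A−BK) = [8.8022 2.6754; 2.6754 1.6542]
tr(P') = 10.4564

-0.5324 -0.7554


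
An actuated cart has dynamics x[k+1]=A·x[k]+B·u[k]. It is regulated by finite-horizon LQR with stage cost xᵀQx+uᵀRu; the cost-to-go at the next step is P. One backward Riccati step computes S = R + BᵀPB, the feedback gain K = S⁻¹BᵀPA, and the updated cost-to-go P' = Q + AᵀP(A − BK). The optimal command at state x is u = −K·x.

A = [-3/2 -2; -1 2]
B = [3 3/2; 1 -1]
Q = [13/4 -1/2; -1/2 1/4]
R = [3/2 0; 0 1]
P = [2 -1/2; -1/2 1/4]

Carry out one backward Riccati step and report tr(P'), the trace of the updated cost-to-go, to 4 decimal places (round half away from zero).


4.9329

BᵀP = [5.5000 -1.2500; 3.5000 -1.0000]
S = R + BᵀPB = [3/2 0; 0 1] + [15.2500 9.5000; 9.5000 6.2500] = [16.7500 9.5000; 9.5000 7.2500]
BᵀPA = [-7.0000 -13.5000; -4.2500 -9.0000]
K = S⁻¹·BᵀPA = [-0.3327 -0.3968; -0.1503 -0.7214]
A−BK = [-0.2766 0.2725; -0.8176 1.6754]
AᵀP(A−BK) = [0.2826 0.1563; 0.1563 1.1503]
P' = Q + AᵀP(A−BK) = [3.5326 -0.3437; -0.3437 1.4003]
tr(P') = 4.9329


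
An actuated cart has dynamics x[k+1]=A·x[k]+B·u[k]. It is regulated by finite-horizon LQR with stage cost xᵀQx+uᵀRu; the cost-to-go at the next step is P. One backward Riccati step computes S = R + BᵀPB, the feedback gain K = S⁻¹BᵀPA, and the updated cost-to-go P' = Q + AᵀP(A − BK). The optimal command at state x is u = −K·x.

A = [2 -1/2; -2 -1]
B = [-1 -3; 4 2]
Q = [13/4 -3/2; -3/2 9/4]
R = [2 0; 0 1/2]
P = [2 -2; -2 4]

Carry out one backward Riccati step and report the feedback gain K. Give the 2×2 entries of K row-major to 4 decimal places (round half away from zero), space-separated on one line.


BᵀP = [-10.0000 18.0000; -10.0000 14.0000]
S = R + BᵀPB = [2 0; 0 1/2] + [82.0000 66.0000; 66.0000 58.0000] = [84.0000 66.0000; 66.0000 58.5000]
BᵀPA = [-56.0000 -13.0000; -48.0000 -9.0000]
K = S⁻¹·BᵀPA = [-0.1935 -0.2984; -0.6022 0.1828]
A−BK = [0.0000 -0.2500; -0.0215 -0.1720]
AᵀP(A−BK) = [0.2581 0.0645; 0.0645 0.2661]
P' = Q + AᵀP(A−BK) = [3.5081 -1.4355; -1.4355 2.5161]
tr(P') = 6.0242

-0.1935 -0.2984 -0.6022 0.1828


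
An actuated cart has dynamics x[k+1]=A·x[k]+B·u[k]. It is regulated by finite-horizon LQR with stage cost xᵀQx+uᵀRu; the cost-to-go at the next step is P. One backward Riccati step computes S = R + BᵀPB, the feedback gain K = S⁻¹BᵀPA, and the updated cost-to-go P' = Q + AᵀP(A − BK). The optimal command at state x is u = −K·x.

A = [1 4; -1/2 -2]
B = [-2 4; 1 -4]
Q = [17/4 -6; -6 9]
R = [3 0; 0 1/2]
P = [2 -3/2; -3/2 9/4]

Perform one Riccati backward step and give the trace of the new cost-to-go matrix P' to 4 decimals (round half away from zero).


BᵀP = [-5.5000 5.2500; 14.0000 -15.0000]
S = R + BᵀPB = [3 0; 0 1/2] + [16.2500 -43.0000; -43.0000 116.0000] = [19.2500 -43.0000; -43.0000 116.5000]
BᵀPA = [-8.1250 -32.5000; 21.5000 86.0000]
K = S⁻¹·BᵀPA = [-0.0560 -0.2242; 0.1639 0.6554]
A−BK = [0.2325 0.9298; 0.2115 0.8460]
AᵀP(A−BK) = [0.0841 0.3363; 0.3363 1.3452]
P' = Q + AᵀP(A−BK) = [4.3341 -5.6637; -5.6637 10.3452]
tr(P') = 14.6793

14.6793


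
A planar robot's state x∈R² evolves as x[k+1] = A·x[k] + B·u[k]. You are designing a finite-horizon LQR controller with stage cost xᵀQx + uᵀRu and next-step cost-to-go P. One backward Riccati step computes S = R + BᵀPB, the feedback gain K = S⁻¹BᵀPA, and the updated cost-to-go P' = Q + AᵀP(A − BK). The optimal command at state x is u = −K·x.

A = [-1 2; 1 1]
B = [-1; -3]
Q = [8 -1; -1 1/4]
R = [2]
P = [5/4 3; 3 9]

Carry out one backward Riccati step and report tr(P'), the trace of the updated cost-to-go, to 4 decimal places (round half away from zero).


BᵀP = [-10.2500 -30.0000]
S = R + BᵀPB = [2] + [100.2500] = [102.2500]
BᵀPA = [-19.7500 -50.5000]
K = S⁻¹·BᵀPA = [-0.1932 -0.4939]
A−BK = [-1.1932 1.5061; 0.4205 -0.4817]
AᵀP(A−BK) = [0.4352 -0.2543; -0.2543 1.0587]
P' = Q + AᵀP(A−BK) = [8.4352 -1.2543; -1.2543 1.3087]
tr(P') = 9.7439

9.7439


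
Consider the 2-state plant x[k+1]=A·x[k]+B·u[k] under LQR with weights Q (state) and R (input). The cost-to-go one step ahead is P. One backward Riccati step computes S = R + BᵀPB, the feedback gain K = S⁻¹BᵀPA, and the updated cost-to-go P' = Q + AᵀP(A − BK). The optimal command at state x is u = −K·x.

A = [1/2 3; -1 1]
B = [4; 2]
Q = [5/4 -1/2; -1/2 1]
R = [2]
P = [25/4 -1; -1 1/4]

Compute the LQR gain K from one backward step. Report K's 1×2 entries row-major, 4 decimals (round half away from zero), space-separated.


BᵀP = [23.0000 -3.5000]
S = R + BᵀPB = [2] + [85.0000] = [87.0000]
BᵀPA = [15.0000 65.5000]
K = S⁻¹·BᵀPA = [0.1724 0.7529]
A−BK = [-0.1897 -0.0115; -1.3448 -0.5057]
AᵀP(A−BK) = [0.2263 0.3319; 0.3319 1.1868]
P' = Q + AᵀP(A−BK) = [1.4763 -0.1681; -0.1681 2.1868]
tr(P') = 3.6631

0.1724 0.7529


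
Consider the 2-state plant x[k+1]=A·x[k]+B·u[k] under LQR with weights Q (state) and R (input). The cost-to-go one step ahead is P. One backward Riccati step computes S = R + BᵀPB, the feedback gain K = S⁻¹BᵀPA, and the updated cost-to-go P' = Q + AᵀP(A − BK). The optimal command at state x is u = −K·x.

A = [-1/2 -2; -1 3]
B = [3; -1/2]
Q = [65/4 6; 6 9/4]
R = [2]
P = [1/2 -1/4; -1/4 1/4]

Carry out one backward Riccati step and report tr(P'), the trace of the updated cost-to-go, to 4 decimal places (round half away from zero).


BᵀP = [1.6250 -0.8750]
S = R + BᵀPB = [2] + [5.3125] = [7.3125]
BᵀPA = [0.0625 -5.8750]
K = S⁻¹·BᵀPA = [0.0085 -0.8034]
A−BK = [-0.5256 0.4103; -0.9957 2.5983]
AᵀP(A−BK) = [0.1245 -0.3248; -0.3248 2.5299]
P' = Q + AᵀP(A−BK) = [16.3745 5.6752; 5.6752 4.7799]
tr(P') = 21.1544

21.1544


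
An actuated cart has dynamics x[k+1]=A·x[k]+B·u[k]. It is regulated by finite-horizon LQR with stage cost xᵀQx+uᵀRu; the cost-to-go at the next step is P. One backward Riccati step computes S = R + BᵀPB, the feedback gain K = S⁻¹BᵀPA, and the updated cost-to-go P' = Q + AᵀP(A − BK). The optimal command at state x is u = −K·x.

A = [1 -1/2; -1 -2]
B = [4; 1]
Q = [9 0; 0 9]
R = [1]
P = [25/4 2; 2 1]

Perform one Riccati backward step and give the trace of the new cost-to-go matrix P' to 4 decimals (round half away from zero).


BᵀP = [27.0000 9.0000]
S = R + BᵀPB = [1] + [117.0000] = [118.0000]
BᵀPA = [18.0000 -31.5000]
K = S⁻¹·BᵀPA = [0.1525 -0.2669]
A−BK = [0.3898 0.5678; -1.1525 -1.7331]
AᵀP(A−BK) = [0.5042 0.6801; 0.6801 1.1536]
P' = Q + AᵀP(A−BK) = [9.5042 0.6801; 0.6801 10.1536]
tr(P') = 19.6578

19.6578


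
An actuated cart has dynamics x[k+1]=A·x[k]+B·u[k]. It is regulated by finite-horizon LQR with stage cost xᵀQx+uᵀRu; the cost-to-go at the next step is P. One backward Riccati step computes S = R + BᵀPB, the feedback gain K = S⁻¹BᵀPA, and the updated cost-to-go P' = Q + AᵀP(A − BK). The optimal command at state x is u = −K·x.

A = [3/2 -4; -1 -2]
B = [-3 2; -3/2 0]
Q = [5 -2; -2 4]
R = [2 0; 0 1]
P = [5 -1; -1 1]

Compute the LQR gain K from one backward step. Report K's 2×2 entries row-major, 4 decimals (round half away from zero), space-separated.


0.0194 0.8516 0.8344 -0.6194

BᵀP = [-13.5000 1.5000; 10.0000 -2.0000]
S = R + BᵀPB = [2 0; 0 1] + [38.2500 -27.0000; -27.0000 20.0000] = [40.2500 -27.0000; -27.0000 21.0000]
BᵀPA = [-21.7500 51.0000; 17.0000 -36.0000]
K = S⁻¹·BᵀPA = [0.0194 0.8516; 0.8344 -0.6194]
A−BK = [-0.1108 -0.2065; -0.9710 -0.7226]
AᵀP(A−BK) = [1.4860 0.0516; 0.0516 2.2710]
P' = Q + AᵀP(A−BK) = [6.4860 -1.9484; -1.9484 6.2710]
tr(P') = 12.7570


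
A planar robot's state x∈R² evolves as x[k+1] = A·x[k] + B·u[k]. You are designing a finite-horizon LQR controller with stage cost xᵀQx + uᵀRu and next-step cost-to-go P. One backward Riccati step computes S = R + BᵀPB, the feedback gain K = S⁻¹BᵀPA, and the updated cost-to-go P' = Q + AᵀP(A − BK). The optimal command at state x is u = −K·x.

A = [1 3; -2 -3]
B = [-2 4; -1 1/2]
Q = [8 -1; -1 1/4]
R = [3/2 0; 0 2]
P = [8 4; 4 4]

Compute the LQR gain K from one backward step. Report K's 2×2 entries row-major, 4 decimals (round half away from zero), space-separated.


BᵀP = [-20.0000 -12.0000; 34.0000 18.0000]
S = R + BᵀPB = [3/2 0; 0 2] + [52.0000 -86.0000; -86.0000 145.0000] = [53.5000 -86.0000; -86.0000 147.0000]
BᵀPA = [4.0000 -24.0000; -2.0000 48.0000]
K = S⁻¹·BᵀPA = [0.8879 1.2807; 0.5059 1.0758]
A−BK = [0.7524 1.2583; -1.3650 -2.2572]
AᵀP(A−BK) = [5.4600 9.0288; 9.0288 15.0993]
P' = Q + AᵀP(A−BK) = [13.4600 8.0288; 8.0288 15.3493]
tr(P') = 28.8092

0.8879 1.2807 0.5059 1.0758


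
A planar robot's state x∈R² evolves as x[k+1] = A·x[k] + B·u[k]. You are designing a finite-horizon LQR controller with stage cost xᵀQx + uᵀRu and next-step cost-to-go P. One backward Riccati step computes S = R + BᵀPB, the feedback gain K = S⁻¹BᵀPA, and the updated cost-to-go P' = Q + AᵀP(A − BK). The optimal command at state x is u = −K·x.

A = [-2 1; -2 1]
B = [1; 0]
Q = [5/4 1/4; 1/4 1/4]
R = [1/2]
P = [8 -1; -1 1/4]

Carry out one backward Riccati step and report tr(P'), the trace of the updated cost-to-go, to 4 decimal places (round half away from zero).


BᵀP = [8.0000 -1.0000]
S = R + BᵀPB = [1/2] + [8.0000] = [8.5000]
BᵀPA = [-14.0000 7.0000]
K = S⁻¹·BᵀPA = [-1.6471 0.8235]
A−BK = [-0.3529 0.1765; -2.0000 1.0000]
AᵀP(A−BK) = [1.9412 -0.9706; -0.9706 0.4853]
P' = Q + AᵀP(A−BK) = [3.1912 -0.7206; -0.7206 0.7353]
tr(P') = 3.9265

3.9265


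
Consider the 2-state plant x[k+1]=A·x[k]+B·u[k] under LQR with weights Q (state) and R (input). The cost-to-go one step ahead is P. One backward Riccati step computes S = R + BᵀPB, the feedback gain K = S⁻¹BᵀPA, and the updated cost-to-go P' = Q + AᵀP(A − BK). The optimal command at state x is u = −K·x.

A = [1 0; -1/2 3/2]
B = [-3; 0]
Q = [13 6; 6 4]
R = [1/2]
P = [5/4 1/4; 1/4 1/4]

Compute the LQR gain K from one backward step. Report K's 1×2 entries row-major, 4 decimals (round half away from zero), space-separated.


-0.2872 -0.0957

BᵀP = [-3.7500 -0.7500]
S = R + BᵀPB = [1/2] + [11.2500] = [11.7500]
BᵀPA = [-3.3750 -1.1250]
K = S⁻¹·BᵀPA = [-0.2872 -0.0957]
A−BK = [0.1383 -0.2872; -0.5000 1.5000]
AᵀP(A−BK) = [0.0931 -0.1356; -0.1356 0.4548]
P' = Q + AᵀP(A−BK) = [13.0931 5.8644; 5.8644 4.4548]
tr(P') = 17.5479


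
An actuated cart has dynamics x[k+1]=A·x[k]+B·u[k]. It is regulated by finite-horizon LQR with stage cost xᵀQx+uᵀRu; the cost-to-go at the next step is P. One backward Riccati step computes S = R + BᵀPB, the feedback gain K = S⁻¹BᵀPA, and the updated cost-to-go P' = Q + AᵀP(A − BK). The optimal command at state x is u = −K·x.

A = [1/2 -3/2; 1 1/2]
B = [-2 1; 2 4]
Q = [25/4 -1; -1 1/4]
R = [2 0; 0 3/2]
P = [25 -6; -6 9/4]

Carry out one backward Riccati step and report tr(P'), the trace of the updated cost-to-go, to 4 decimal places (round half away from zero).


7.5271

BᵀP = [-62.0000 16.5000; 1.0000 3.0000]
S = R + BᵀPB = [2 0; 0 3/2] + [157.0000 4.0000; 4.0000 13.0000] = [159.0000 4.0000; 4.0000 14.5000]
BᵀPA = [-14.5000 101.2500; 3.5000 0.0000]
K = S⁻¹·BᵀPA = [-0.0979 0.6412; 0.2684 -0.1769]
A−BK = [0.0357 -0.0406; 0.1223 -0.0749]
AᵀP(A−BK) = [0.1404 -0.2079; -0.2079 0.8867]
P' = Q + AᵀP(A−BK) = [6.3904 -1.2079; -1.2079 1.1367]
tr(P') = 7.5271


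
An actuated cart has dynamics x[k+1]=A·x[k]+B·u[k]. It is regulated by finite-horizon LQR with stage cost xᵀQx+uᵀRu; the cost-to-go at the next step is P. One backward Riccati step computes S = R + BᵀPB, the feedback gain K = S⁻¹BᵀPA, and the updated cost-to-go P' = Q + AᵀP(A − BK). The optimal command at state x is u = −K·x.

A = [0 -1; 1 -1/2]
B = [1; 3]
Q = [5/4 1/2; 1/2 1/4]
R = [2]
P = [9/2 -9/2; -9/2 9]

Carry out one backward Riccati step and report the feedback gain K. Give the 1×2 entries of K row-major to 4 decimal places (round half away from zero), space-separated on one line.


BᵀP = [-9.0000 22.5000]
S = R + BᵀPB = [2] + [58.5000] = [60.5000]
BᵀPA = [22.5000 -2.2500]
K = S⁻¹·BᵀPA = [0.3719 -0.0372]
A−BK = [-0.3719 -0.9628; -0.1157 -0.3884]
AᵀP(A−BK) = [0.6322 0.8368; 0.8368 2.1663]
P' = Q + AᵀP(A−BK) = [1.8822 1.3368; 1.3368 2.4163]
tr(P') = 4.2986

0.3719 -0.0372


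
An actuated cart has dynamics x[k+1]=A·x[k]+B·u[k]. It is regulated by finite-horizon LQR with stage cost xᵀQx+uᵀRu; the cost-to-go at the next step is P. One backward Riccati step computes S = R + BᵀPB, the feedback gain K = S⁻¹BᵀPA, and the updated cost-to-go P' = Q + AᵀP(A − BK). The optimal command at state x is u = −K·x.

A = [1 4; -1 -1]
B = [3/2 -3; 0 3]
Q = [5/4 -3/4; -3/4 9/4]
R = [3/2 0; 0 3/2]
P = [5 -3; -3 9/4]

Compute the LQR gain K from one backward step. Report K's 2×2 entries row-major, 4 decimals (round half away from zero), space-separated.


0.0739 0.5866 -0.3072 -0.7506

BᵀP = [7.5000 -4.5000; -24.0000 15.7500]
S = R + BᵀPB = [3/2 0; 0 3/2] + [11.2500 -36.0000; -36.0000 119.2500] = [12.7500 -36.0000; -36.0000 120.7500]
BᵀPA = [12.0000 34.5000; -39.7500 -111.7500]
K = S⁻¹·BᵀPA = [0.0739 0.5866; -0.3072 -0.7506]
A−BK = [-0.0323 0.8684; -0.0785 1.2517]
AᵀP(A−BK) = [0.1536 0.3753; 0.3753 2.1351]
P' = Q + AᵀP(A−BK) = [1.4036 -0.3747; -0.3747 4.3851]
tr(P') = 5.7887
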